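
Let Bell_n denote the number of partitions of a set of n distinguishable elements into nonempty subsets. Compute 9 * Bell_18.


Bell_18 can be computed from the Bell triangle or from Dobinski's identity Bell_n = (1/e) * sum_{k>=0} k^n / k!.
Computing Bell_18 = 682076806159.
Then 9 * 682076806159 = 6138691255431.

6138691255431


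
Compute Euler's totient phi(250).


phi(n) counts integers in [1, n] coprime to n. Using the multiplicative formula phi(n) = n * prod_{p | n} (1 - 1/p):
250 = 2 * 5^3, so
phi(250) = 250 * (1 - 1/2) * (1 - 1/5) = 100.

100


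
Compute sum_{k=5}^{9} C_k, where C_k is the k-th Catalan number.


C_5 through C_9: 42, 132, 429, 1430, 4862
Sum = 42 + 132 + 429 + 1430 + 4862
= 6895

6895


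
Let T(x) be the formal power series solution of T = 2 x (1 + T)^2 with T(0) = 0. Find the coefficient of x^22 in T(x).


Apply the Lagrange inversion formula: if T = 2 x * phi(T) with phi(t) = (1 + t)^2, then [x^n] T = 2^n * (1/n) [t^(n-1)] phi(t)^n = 2^n * (1/n) [t^(n-1)] (1 + t)^(2n) = 2^n * (1/n) C(2n, n-1).
Using the identity C(2n, n-1) = C(2n, n) * n / (n+1), the unscaled factor equals C(2n, n) / (n+1) = C_n, the n-th Catalan number.
For n = 22: C_22 = C(44, 22) / 23 = 2104098963720/23 = 91482563640.
With the 2^22 = 4194304 factor, the coefficient is 4194304 * 91482563640 = 383705682605506560.

383705682605506560


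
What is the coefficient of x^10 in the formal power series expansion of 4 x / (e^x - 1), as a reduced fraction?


The exponential generating function for Bernoulli numbers is
x / (e^x - 1) = sum_{k>=0} B_k x^k / k!.
So the coefficient of x^10 in 4 x / (e^x - 1) is 4 B_10 / 10!.
Computing: B_10 = 5/66, 10! = 3628800, giving
4 * 5/66 / 3628800 = 1/11975040.

1/11975040


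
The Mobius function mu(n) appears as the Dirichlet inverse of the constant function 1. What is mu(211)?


211 = 211 (all distinct primes).
mu(211) = (-1)^1 = -1

-1


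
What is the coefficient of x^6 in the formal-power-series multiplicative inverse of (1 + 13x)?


The inverse is 1/(1 + 13x). Apply the geometric identity 1/(1 - y) = sum_{k>=0} y^k with y = -13x:
1/(1 + 13x) = sum_{k>=0} (-13)^k x^k.
So the coefficient of x^6 is (-13)^6 = 4826809.

4826809


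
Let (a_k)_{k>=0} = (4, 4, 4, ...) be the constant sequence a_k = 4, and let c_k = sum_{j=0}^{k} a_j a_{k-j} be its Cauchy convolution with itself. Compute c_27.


Since a_j = 4 for all j >= 0, the convolution sum becomes
c_k = sum_{j=0}^{k} 4 * 4 = 16 * (k + 1).
Equivalently, the generating function of (a_k) is 4/(1 - x) and its square is 16/(1 - x)^2 = sum_{k>=0} 16(k + 1) x^k.
For k = 27: 16 * 28 = 448.

448


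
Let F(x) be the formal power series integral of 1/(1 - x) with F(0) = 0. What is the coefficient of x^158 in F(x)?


1/(1 - x) = sum_{k>=0} x^k. Integrating termwise and using F(0) = 0 gives
F(x) = sum_{k>=0} x^(k+1) / (k+1) = sum_{m>=1} x^m / m = -ln(1 - x).
So the coefficient of x^158 is 1/158 = 1/158.

1/158


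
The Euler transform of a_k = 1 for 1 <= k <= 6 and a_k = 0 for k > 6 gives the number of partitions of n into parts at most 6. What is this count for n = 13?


Partitions of 13 into parts at most 6:
Using generating function (1-x)^(-1)(1-x^2)^(-1)...(1-x^6)^(-1),
the coefficient of x^13 = 71

71


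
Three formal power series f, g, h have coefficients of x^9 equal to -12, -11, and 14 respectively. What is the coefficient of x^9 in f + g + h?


Series addition is componentwise:
-12 + -11 + 14
= -9

-9


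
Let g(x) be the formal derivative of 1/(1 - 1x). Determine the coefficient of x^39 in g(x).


Differentiate termwise: d/dx sum_{k>=0} 1^k x^k = sum_{k>=1} k 1^k x^(k-1) = sum_{j>=0} (j+1) 1^(j+1) x^j.
Equivalently, d/dx [1/(1 - 1x)] = 1/(1 - 1x)^2.
For j = 39: 40 * 1^40 = 40 * 1 = 40.

40


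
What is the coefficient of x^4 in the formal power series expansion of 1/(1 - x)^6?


The expansion 1/(1 - x)^r = sum_{k>=0} C(k + r - 1, r - 1) x^k follows from the multiset / negative-binomial theorem (or from repeated differentiation of the geometric series).
For r = 6 and k = 4:
C(9, 5) = 362880 / (120 * 24) = 126.

126


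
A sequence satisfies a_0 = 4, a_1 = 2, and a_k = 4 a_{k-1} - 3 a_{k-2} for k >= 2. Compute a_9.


The characteristic equation is t^2 - 4 t + 3 = 0, with roots r_1 = 3 and r_2 = 1 (so c_1 = r_1 + r_2, c_2 = -r_1 r_2 as required).
One can use the closed form a_n = A r_1^n + B r_2^n, but direct iteration is more reliable:
a_0 = 4, a_1 = 2, a_2 = -4, a_3 = -22, a_4 = -76, a_5 = -238, a_6 = -724, a_7 = -2182, a_8 = -6556, a_9 = -19678.
So a_9 = -19678.

-19678


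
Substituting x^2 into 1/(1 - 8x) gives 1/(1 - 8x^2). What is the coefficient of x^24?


The coefficient of x^(2m) in 1/(1 - 8x^2) is 8^m.
With n = 24 = 2*12, the coefficient is 8^12 = 68719476736.

68719476736


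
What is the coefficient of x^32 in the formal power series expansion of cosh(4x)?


The Maclaurin series is cosh(t) = sum_{m>=0} t^(2m) / (2m)!, so substituting t = 4x, only even powers of x are nonzero, with coefficient of x^(2m) equal to 4^(2m) / (2m)!.
For x^32 the coefficient is 4^32/32! = 18446744073709551616/263130836933693530167218012160000000 = 8589934592/122529844256906551386796875.

8589934592/122529844256906551386796875


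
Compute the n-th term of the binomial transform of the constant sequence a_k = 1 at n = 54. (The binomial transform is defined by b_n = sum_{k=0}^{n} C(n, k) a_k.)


With a_k = 1 for all k, b_n = sum_{k=0}^{n} C(n, k) = 2^n by the binomial theorem.
For n = 54: 2^54 = 18014398509481984.

18014398509481984


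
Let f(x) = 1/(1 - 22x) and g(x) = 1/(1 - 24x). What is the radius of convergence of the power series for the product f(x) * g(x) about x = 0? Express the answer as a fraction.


The radius of 1/(1 - 22x) is 1/22 (nearest singularity at x = 1/22), and the radius of 1/(1 - 24x) is 1/24.
The product f(x)*g(x) = 1/((1 - 22x)(1 - 24x)) has singularities at both 1/22 and 1/24, so its radius of convergence is the distance to the nearest one:
min(1/22, 1/24) = 1/24.

1/24


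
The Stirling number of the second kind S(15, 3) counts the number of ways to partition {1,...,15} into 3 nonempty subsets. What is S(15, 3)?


Using the explicit formula S(n,k) = (1/k!) sum_{j=0}^{k} (-1)^(k-j) C(k,j) j^n:
S(15, 3) = 2375101
Equivalently, S(n,k) is n! times the coefficient of x^n in the EGF (e^x - 1)^k / k!.

2375101


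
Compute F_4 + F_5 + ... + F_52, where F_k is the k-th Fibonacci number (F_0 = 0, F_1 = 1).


Use the identity sum_{k=0}^{N} F_k = F_{N+2} - 1 (which follows from F_{k+2} - F_{k+1} = F_k). Then
sum_{k=4}^{52} F_k = (F_{54} - 1) - (F_{5} - 1) = F_{54} - F_{5}.
Computing: F_{54} = 86267571272, F_{5} = 5, so
Sum = 86267571272 - 5 = 86267571267.

86267571267


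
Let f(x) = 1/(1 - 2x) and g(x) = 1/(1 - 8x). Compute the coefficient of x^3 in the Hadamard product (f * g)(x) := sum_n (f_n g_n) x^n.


f has coefficients f_k = 2^k and g has coefficients g_k = 8^k, so the Hadamard product has coefficient (f*g)_k = 2^k * 8^k = 16^k.
For k = 3: 16^3 = 4096.

4096


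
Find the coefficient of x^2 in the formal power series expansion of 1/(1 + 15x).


Write 1/(1 + c x) = 1/(1 - (-c) x) and apply the geometric-series identity
1/(1 - y) = sum_{k>=0} y^k to get 1/(1 + c x) = sum_{k>=0} (-c)^k x^k.
So the coefficient of x^k is (-c)^k = (-1)^k * c^k.
Here c = 15 and k = 2:
(-15)^2 = 1 * 225 = 225

225


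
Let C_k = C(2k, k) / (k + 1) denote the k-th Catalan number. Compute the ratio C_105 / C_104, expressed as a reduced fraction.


Using C_k = (2k)! / (k! (k+1)!), the ratio C_{k+1}/C_k simplifies to
C_{k+1}/C_k = [(2k+2)! / ((k+1)! (k+2)!)] * [k! (k+1)! / (2k)!]
 = (2k+2)(2k+1) / ((k+1)(k+2)) = 2(2k+1) / (k+2).
For k = 104: 2(2*104 + 1) / (104 + 2) = 418/106 = 209/53.

209/53


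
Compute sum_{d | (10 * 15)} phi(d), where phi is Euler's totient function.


First, 10 * 15 = 150. One classical identity is sum_{d | n} phi(d) = n (each k in [1, n] has a unique gcd with n, and among the k's with gcd(k, n) = n/d there are phi(d) of them). So the sum equals 150. We also verify directly:
Divisors of 150: 1, 2, 3, 5, 6, 10, 15, 25, 30, 50, 75, 150.
phi values: 1, 1, 2, 4, 2, 4, 8, 20, 8, 20, 40, 40.
Sum = 150.

150


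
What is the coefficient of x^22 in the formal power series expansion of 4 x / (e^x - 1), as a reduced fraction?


The exponential generating function for Bernoulli numbers is
x / (e^x - 1) = sum_{k>=0} B_k x^k / k!.
So the coefficient of x^22 in 4 x / (e^x - 1) is 4 B_22 / 22!.
Computing: B_22 = 854513/138, 22! = 1124000727777607680000, giving
4 * 854513/138 / 1124000727777607680000 = 77683/3525275009847951360000.

77683/3525275009847951360000


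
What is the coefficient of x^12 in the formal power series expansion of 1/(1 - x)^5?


The expansion 1/(1 - x)^r = sum_{k>=0} C(k + r - 1, r - 1) x^k follows from the multiset / negative-binomial theorem (or from repeated differentiation of the geometric series).
For r = 5 and k = 12:
C(16, 4) = 20922789888000 / (24 * 479001600) = 1820.

1820


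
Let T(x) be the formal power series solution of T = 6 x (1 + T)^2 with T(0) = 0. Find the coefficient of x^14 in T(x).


Apply the Lagrange inversion formula: if T = 6 x * phi(T) with phi(t) = (1 + t)^2, then [x^n] T = 6^n * (1/n) [t^(n-1)] phi(t)^n = 6^n * (1/n) [t^(n-1)] (1 + t)^(2n) = 6^n * (1/n) C(2n, n-1).
Using the identity C(2n, n-1) = C(2n, n) * n / (n+1), the unscaled factor equals C(2n, n) / (n+1) = C_n, the n-th Catalan number.
For n = 14: C_14 = C(28, 14) / 15 = 40116600/15 = 2674440.
With the 6^14 = 78364164096 factor, the coefficient is 78364164096 * 2674440 = 209580255024906240.

209580255024906240


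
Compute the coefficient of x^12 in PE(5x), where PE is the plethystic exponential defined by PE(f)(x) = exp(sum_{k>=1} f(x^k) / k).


With f(x) = 5x, the exponent is sum_{k>=1} 5 x^k / k = 5 * (-ln(1 - x)). Exponentiating:
PE(5x) = exp(-5 ln(1 - x)) = 1/(1 - x)^5.
By the negative binomial expansion, [x^n] 1/(1 - x)^5 = C(n + 4, 4).
For n = 12: C(16, 4) = 1820.

1820


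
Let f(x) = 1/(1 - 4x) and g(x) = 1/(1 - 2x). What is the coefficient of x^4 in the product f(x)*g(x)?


The coefficient of x^n in f*g is the Cauchy product: sum_{k=0}^{n} a^k * b^(n-k).
With a=4, b=2, n=4:
sum_{k=0}^{4} 4^k * 2^(4-k)
= 496

496


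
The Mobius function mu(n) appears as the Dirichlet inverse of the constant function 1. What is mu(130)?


130 = 2 * 5 * 13 (all distinct primes).
mu(130) = (-1)^3 = -1

-1


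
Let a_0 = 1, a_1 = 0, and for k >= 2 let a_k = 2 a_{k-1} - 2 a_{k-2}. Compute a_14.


Iterating the recurrence forward:
a_0 = 1
a_1 = 0
a_2 = 2*0 - 2*1 = -2
a_3 = 2*-2 - 2*0 = -4
a_4 = 2*-4 - 2*-2 = -4
a_5 = 2*-4 - 2*-4 = 0
a_6 = 2*0 - 2*-4 = 8
a_7 = 2*8 - 2*0 = 16
a_8 = 2*16 - 2*8 = 16
a_9 = 2*16 - 2*16 = 0
a_10 = 2*0 - 2*16 = -32
a_11 = 2*-32 - 2*0 = -64
a_12 = 2*-64 - 2*-32 = -64
a_13 = 2*-64 - 2*-64 = 0
a_14 = 2*0 - 2*-64 = 128
So a_14 = 128.

128


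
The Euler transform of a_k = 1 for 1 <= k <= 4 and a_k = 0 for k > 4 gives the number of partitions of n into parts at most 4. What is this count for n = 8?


Partitions of 8 into parts at most 4:
Using generating function (1-x)^(-1)(1-x^2)^(-1)...(1-x^4)^(-1),
the coefficient of x^8 = 15

15


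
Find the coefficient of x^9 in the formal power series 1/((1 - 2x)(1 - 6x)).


By partial fractions or Cauchy convolution:
The coefficient equals sum_{k=0}^{9} 2^k * 6^(9-k).
= 15116288

15116288


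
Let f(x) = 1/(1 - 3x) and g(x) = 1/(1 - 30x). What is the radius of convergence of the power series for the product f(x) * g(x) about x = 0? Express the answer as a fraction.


The radius of 1/(1 - 3x) is 1/3 (nearest singularity at x = 1/3), and the radius of 1/(1 - 30x) is 1/30.
The product f(x)*g(x) = 1/((1 - 3x)(1 - 30x)) has singularities at both 1/3 and 1/30, so its radius of convergence is the distance to the nearest one:
min(1/3, 1/30) = 1/30.

1/30


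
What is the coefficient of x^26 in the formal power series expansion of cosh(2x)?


The Maclaurin series is cosh(t) = sum_{m>=0} t^(2m) / (2m)!, so substituting t = 2x, only even powers of x are nonzero, with coefficient of x^(2m) equal to 2^(2m) / (2m)!.
For x^26 the coefficient is 2^26/26! = 67108864/403291461126605635584000000 = 8/48076088562799171875.

8/48076088562799171875


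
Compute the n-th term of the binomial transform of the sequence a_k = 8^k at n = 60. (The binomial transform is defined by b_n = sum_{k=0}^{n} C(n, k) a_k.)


With a_k = 8^k, b_n = sum_{k=0}^{n} C(n, k) 8^k = (1 + 8)^n by the binomial theorem.
For n = 60: (1 + 8)^60 = 9^60 = 1797010299914431210413179829509605039731475627537851106401.

1797010299914431210413179829509605039731475627537851106401


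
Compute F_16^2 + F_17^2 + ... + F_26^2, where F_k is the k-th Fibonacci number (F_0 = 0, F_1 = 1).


There is a standard identity sum_{k=0}^{N} F_k^2 = F_N * F_{N+1} (proved inductively from the telescoping relation F_k^2 = F_k F_{k+1} - F_{k-1} F_k). Then
sum_{k=16}^{26} F_k^2 = F_26 F_27 - F_15 F_16.
Computing: F_26 = 121393, F_27 = 196418, F_15 = 610, F_16 = 987.
Sum = 121393 * 196418 - 610 * 987 = 23843168204.

23843168204


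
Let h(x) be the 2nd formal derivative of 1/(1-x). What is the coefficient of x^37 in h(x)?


Differentiating 2 times: d^2/dx^2 [1/(1-x)] = 2!/(1-x)^3.
The expansion 1/(1-x)^3 = sum_{k>=0} C(k+2, 2) x^k, so the coefficient of x^n in 2!/(1-x)^3 is 2! * C(n+2, 2).
For n = 37: 2 * C(39, 2) = 2 * 741 = 1482

1482


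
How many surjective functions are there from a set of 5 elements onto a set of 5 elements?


By inclusion-exclusion on which target elements are missed, the number of surjections from an n-set onto a k-set is
surj(n, k) = sum_{j=0}^{k} (-1)^j C(k, j) (k - j)^n.
Equivalently surj(n, k) = k! * S(n, k), where S(n, k) is the Stirling number of the second kind.
For n = 5, k = 5:
S(5, 5) = 1, so
surj = 5! * 1 = 120 * 1 = 120.

120


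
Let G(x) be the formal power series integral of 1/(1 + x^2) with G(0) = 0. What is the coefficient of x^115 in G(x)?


1/(1 + x^2) = sum_{j>=0} (-1)^j x^(2j). Integrating termwise with G(0) = 0:
G(x) = sum_{j>=0} (-1)^j x^(2j+1) / (2j+1) = arctan(x).
Only odd powers are nonzero. For x^115 write 115 = 2*57 + 1, giving
(-1)^57 / 115 = -1/115 = -1/115.

-1/115


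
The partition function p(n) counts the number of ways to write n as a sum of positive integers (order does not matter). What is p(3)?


Using the generating function prod_{k>=1} 1/(1-x^k), we compute p(3).
By dynamic programming over parts 1 through 3:
p(3) = 3

3


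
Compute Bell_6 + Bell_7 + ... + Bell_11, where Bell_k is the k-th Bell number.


Recall Bell_k counts set partitions of a k-set (with Bell_0 = 1 by convention).
Bell_6 through Bell_11: 203, 877, 4140, 21147, 115975, 678570
Sum = 203 + 877 + 4140 + 21147 + 115975 + 678570 = 820912.

820912


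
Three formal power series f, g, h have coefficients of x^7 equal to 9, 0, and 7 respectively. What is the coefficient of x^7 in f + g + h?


Series addition is componentwise:
9 + 0 + 7
= 16

16


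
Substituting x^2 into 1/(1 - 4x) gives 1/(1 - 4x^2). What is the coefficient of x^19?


Since 1/(1 - 4x^2) only has even powers of x,
the coefficient of x^19 (odd) is 0.

0


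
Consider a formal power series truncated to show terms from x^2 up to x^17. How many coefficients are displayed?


From x^2 to x^17 inclusive, the count is 17 - 2 + 1 = 16.

16


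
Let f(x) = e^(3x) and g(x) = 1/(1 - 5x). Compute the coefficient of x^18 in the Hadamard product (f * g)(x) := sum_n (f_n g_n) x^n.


Expanding: f_k = 3^k/k! (from e^(3x)) and g_k = 5^k (from 1/(1 - 5x)). So the Hadamard coefficient (f * g)_k = 3^k 5^k / k! = (15)^k / k!.
For k = 18: 15^18/18! = 1477891880035400390625/6402373705728000 = 1802032470703125/7806582784.

1802032470703125/7806582784


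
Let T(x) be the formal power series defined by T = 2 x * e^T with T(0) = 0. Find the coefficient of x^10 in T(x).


Apply the Lagrange inversion formula: if T = 2 x * phi(T) with phi(t) = e^t, then
[x^n] T = 2^n * (1/n) [t^(n-1)] phi(t)^n = 2^n * (1/n) [t^(n-1)] e^(n t) = 2^n * (1/n) * n^(n-1) / (n-1)! = 2^n * n^(n-1) / n!.
When c = 1 this is the Cayley count of rooted labeled trees on n vertices, divided by n!.
For n = 10: 2^10 * 10^9 / 10! = 1024 * 1000000000/3628800 = 160000000/567.

160000000/567


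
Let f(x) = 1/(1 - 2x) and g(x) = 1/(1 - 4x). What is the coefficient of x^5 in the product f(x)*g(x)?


The coefficient of x^n in f*g is the Cauchy product: sum_{k=0}^{n} a^k * b^(n-k).
With a=2, b=4, n=5:
sum_{k=0}^{5} 2^k * 4^(5-k)
= 2016

2016


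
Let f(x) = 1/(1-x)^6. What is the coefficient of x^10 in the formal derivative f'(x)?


Differentiate: d/dx [ 1/(1-x)^r ] = r / (1-x)^(r+1).
Here r = 6, so f'(x) = 6 / (1-x)^7.
The expansion of 1/(1-x)^(r+1) has coefficient of x^n equal to C(n+r, r).
So the coefficient of x^10 in f'(x) is
6 * C(16, 6) = 6 * 8008 = 48048

48048


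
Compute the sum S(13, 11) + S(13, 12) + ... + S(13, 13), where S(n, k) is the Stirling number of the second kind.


By definition, S(n, k) counts partitions of an n-set into exactly k nonempty blocks.
Computing row n = 13 for k = 11..13:
S(13, k): 2431, 78, 1
Sum = 2510.

2510


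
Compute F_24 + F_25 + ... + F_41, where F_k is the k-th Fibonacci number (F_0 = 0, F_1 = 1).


Use the identity sum_{k=0}^{N} F_k = F_{N+2} - 1 (which follows from F_{k+2} - F_{k+1} = F_k). Then
sum_{k=24}^{41} F_k = (F_{43} - 1) - (F_{25} - 1) = F_{43} - F_{25}.
Computing: F_{43} = 433494437, F_{25} = 75025, so
Sum = 433494437 - 75025 = 433419412.

433419412


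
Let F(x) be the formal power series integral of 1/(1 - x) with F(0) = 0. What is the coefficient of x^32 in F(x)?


1/(1 - x) = sum_{k>=0} x^k. Integrating termwise and using F(0) = 0 gives
F(x) = sum_{k>=0} x^(k+1) / (k+1) = sum_{m>=1} x^m / m = -ln(1 - x).
So the coefficient of x^32 is 1/32 = 1/32.

1/32


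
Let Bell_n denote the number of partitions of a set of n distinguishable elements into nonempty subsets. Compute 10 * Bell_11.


Bell_11 can be computed from the Bell triangle or from Dobinski's identity Bell_n = (1/e) * sum_{k>=0} k^n / k!.
Computing Bell_11 = 678570.
Then 10 * 678570 = 6785700.

6785700


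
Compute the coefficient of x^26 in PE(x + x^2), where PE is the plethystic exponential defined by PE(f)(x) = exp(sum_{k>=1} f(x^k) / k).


With f(x) = x + x^2, the exponent is sum_{k>=1} (x^k + x^(2k)) / k = -ln(1 - x) - ln(1 - x^2). Exponentiating:
PE(x + x^2) = 1 / ((1 - x)(1 - x^2)).
This is the generating function for partitions of n into parts of size 1 or 2. The number of 2's can be any j in 0..13, and the rest are 1's, so
[x^26] = floor(26/2) + 1 = 14.

14


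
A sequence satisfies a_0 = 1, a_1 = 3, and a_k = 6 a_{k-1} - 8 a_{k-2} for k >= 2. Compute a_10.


The characteristic equation is t^2 - 6 t + 8 = 0, with roots r_1 = 4 and r_2 = 2 (so c_1 = r_1 + r_2, c_2 = -r_1 r_2 as required).
One can use the closed form a_n = A r_1^n + B r_2^n, but direct iteration is more reliable:
a_0 = 1, a_1 = 3, a_2 = 10, a_3 = 36, a_4 = 136, a_5 = 528, a_6 = 2080, a_7 = 8256, a_8 = 32896, a_9 = 131328, a_10 = 524800.
So a_10 = 524800.

524800


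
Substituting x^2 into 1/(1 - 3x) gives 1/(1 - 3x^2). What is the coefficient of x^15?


Since 1/(1 - 3x^2) only has even powers of x,
the coefficient of x^15 (odd) is 0.

0


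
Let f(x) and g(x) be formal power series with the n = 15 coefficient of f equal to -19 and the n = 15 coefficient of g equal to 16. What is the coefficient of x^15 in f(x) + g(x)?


Addition of formal power series is termwise.
The coefficient of x^15 in f + g = -19 + 16
= -3

-3


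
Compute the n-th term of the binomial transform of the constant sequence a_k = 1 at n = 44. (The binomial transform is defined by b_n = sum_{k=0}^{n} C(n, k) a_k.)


With a_k = 1 for all k, b_n = sum_{k=0}^{n} C(n, k) = 2^n by the binomial theorem.
For n = 44: 2^44 = 17592186044416.

17592186044416


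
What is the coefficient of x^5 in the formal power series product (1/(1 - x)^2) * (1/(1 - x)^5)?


Combine the factors: (1/(1 - x)^2) * (1/(1 - x)^5) = 1/(1 - x)^7.
Then use 1/(1 - x)^r = sum_{k>=0} C(k + r - 1, r - 1) x^k with r = 7 and k = 5:
C(11, 6) = 462.

462


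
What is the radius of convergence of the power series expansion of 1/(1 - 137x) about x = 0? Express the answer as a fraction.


Expanding 1/(1 - 137x) = sum_{k>=0} 137^k x^k, the series converges when |137x| < 1, i.e., |x| < 1/137.
So the radius of convergence is 1/137 = 1/137.

1/137


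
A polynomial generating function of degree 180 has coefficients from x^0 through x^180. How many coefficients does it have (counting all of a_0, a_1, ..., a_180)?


A polynomial of degree 180 takes the form a_0 + a_1 x + ... + a_180 x^180.
The number of coefficients is 180 + 1 = 181.

181


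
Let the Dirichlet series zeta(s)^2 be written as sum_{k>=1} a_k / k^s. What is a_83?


The Dirichlet convolution of the constant function 1 with itself gives (1 * 1)(k) = sum_{d | k} 1 = d(k), the number of positive divisors of k.
Since zeta(s) = sum_{k>=1} 1/k^s, we have zeta(s)^2 = sum_{k>=1} d(k)/k^s, so a_k = d(k).
For k = 83: the divisors are 1, 83.
Count = 2.

2


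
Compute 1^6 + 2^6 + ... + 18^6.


This power sum has a closed form given by Faulhaber's formula
sum_{k=1}^{m} k^p = (1 / (p + 1)) * sum_{j=0}^{p} C(p + 1, j) B_j m^(p + 1 - j),
but for small m direct computation is fastest:
1 + 64 + 729 + 4096 + 15625 + 46656 + 117649 + 262144 + 531441 + 1000000 + 1771561 + 2985984 + 4826809 + 7529536 + 11390625 + 16777216 + 24137569 + 34012224 = 105409929.

105409929


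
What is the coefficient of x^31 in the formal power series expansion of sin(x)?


The Maclaurin series is sin(t) = sum_{k>=0} (-1)^k t^(2k+1) / (2k+1)!, so substituting t = x, only odd powers of x are nonzero, with coefficient of x^(2k+1) equal to (-1)^k / (2k+1)!.
Write 31 = 2*15 + 1, giving the coefficient (-1)^15 / 31! = -1/8222838654177922817725562880000000 = -1/8222838654177922817725562880000000.

-1/8222838654177922817725562880000000


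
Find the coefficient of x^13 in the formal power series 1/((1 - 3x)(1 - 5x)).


By partial fractions or Cauchy convolution:
The coefficient equals sum_{k=0}^{13} 3^k * 5^(13-k).
= 3049366328

3049366328


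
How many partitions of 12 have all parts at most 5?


Using the generating function (1-x)^(-1)(1-x^2)^(-1)...(1-x^5)^(-1),
the coefficient of x^12 counts these restricted partitions.
Result = 47

47


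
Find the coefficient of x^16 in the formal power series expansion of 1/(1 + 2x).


Write 1/(1 + c x) = 1/(1 - (-c) x) and apply the geometric-series identity
1/(1 - y) = sum_{k>=0} y^k to get 1/(1 + c x) = sum_{k>=0} (-c)^k x^k.
So the coefficient of x^k is (-c)^k = (-1)^k * c^k.
Here c = 2 and k = 16:
(-2)^16 = 1 * 65536 = 65536

65536


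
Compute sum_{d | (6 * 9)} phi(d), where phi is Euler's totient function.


First, 6 * 9 = 54. One classical identity is sum_{d | n} phi(d) = n (each k in [1, n] has a unique gcd with n, and among the k's with gcd(k, n) = n/d there are phi(d) of them). So the sum equals 54. We also verify directly:
Divisors of 54: 1, 2, 3, 6, 9, 18, 27, 54.
phi values: 1, 1, 2, 2, 6, 6, 18, 18.
Sum = 54.

54


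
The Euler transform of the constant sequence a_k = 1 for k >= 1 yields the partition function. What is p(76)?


The Euler transform converts the sequence a_k = 1 into the number of integer partitions.
Using the recurrence or dynamic programming:
p(76) = 9289091

9289091


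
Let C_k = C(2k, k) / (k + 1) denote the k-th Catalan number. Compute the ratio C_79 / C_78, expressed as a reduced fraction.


Using C_k = (2k)! / (k! (k+1)!), the ratio C_{k+1}/C_k simplifies to
C_{k+1}/C_k = [(2k+2)! / ((k+1)! (k+2)!)] * [k! (k+1)! / (2k)!]
 = (2k+2)(2k+1) / ((k+1)(k+2)) = 2(2k+1) / (k+2).
For k = 78: 2(2*78 + 1) / (78 + 2) = 314/80 = 157/40.

157/40


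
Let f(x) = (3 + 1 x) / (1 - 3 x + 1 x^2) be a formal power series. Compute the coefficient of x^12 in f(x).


Write f(x) = sum_{k>=0} a_k x^k. Multiplying both sides by 1 - 3 x + 1 x^2 gives
(1 - 3 x + 1 x^2) sum_{k>=0} a_k x^k = 3 + 1 x.
Matching coefficients:
 x^0: a_0 = 3
 x^1: a_1 - 3 a_0 = 1  =>  a_1 = 3*3 + 1 = 10
 x^k (k >= 2): a_k = 3 a_{k-1} - 1 a_{k-2}.
Iterating: a_2 = 27, a_3 = 71, a_4 = 186, a_5 = 487, a_6 = 1275, a_7 = 3338, a_8 = 8739, a_9 = 22879, a_10 = 59898, a_11 = 156815, a_12 = 410547.
So the coefficient of x^12 is 410547.

410547


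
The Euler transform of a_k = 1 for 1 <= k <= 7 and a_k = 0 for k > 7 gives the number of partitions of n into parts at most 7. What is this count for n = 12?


Partitions of 12 into parts at most 7:
Using generating function (1-x)^(-1)(1-x^2)^(-1)...(1-x^7)^(-1),
the coefficient of x^12 = 65

65


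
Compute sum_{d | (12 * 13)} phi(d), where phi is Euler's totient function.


First, 12 * 13 = 156. One classical identity is sum_{d | n} phi(d) = n (each k in [1, n] has a unique gcd with n, and among the k's with gcd(k, n) = n/d there are phi(d) of them). So the sum equals 156. We also verify directly:
Divisors of 156: 1, 2, 3, 4, 6, 12, 13, 26, 39, 52, 78, 156.
phi values: 1, 1, 2, 2, 2, 4, 12, 12, 24, 24, 24, 48.
Sum = 156.

156


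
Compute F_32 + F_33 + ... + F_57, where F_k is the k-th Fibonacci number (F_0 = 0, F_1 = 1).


Use the identity sum_{k=0}^{N} F_k = F_{N+2} - 1 (which follows from F_{k+2} - F_{k+1} = F_k). Then
sum_{k=32}^{57} F_k = (F_{59} - 1) - (F_{33} - 1) = F_{59} - F_{33}.
Computing: F_{59} = 956722026041, F_{33} = 3524578, so
Sum = 956722026041 - 3524578 = 956718501463.

956718501463


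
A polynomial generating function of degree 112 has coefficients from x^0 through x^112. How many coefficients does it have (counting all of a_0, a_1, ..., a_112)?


A polynomial of degree 112 takes the form a_0 + a_1 x + ... + a_112 x^112.
The number of coefficients is 112 + 1 = 113.

113


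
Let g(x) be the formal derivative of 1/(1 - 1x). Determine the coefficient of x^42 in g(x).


Differentiate termwise: d/dx sum_{k>=0} 1^k x^k = sum_{k>=1} k 1^k x^(k-1) = sum_{j>=0} (j+1) 1^(j+1) x^j.
Equivalently, d/dx [1/(1 - 1x)] = 1/(1 - 1x)^2.
For j = 42: 43 * 1^43 = 43 * 1 = 43.

43


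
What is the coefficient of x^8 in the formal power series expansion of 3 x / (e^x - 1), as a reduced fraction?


The exponential generating function for Bernoulli numbers is
x / (e^x - 1) = sum_{k>=0} B_k x^k / k!.
So the coefficient of x^8 in 3 x / (e^x - 1) is 3 B_8 / 8!.
Computing: B_8 = -1/30, 8! = 40320, giving
3 * -1/30 / 40320 = -1/403200.

-1/403200


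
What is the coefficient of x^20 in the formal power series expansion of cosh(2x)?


The Maclaurin series is cosh(t) = sum_{m>=0} t^(2m) / (2m)!, so substituting t = 2x, only even powers of x are nonzero, with coefficient of x^(2m) equal to 2^(2m) / (2m)!.
For x^20 the coefficient is 2^20/20! = 1048576/2432902008176640000 = 4/9280784638125.

4/9280784638125


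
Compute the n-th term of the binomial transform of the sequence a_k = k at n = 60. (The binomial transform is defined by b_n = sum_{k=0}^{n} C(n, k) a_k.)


With a_k = k, b_n = sum_{k=0}^{n} C(n, k) k. Using k * C(n, k) = n * C(n-1, k-1) gives b_n = n * sum_{k>=1} C(n-1, k-1) = n * 2^(n-1).
For n = 60: 60 * 2^59 = 60 * 576460752303423488 = 34587645138205409280.

34587645138205409280


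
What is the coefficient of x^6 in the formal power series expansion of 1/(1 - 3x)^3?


The general identity 1/(1 - c x)^r = sum_{k>=0} c^k C(k + r - 1, r - 1) x^k follows by substituting y = c x into 1/(1 - y)^r = sum_{k>=0} C(k + r - 1, r - 1) y^k.
For c = 3, r = 3, k = 6:
3^6 * C(8, 2) = 729 * 28 = 20412.

20412


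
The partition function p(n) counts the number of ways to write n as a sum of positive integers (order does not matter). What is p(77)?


Using the generating function prod_{k>=1} 1/(1-x^k), we compute p(77).
By dynamic programming over parts 1 through 77:
p(77) = 10619863

10619863


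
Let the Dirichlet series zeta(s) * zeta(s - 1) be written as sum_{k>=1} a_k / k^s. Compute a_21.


Convolution gives a_k = sum_{d | k} d * 1 = sum_{d | k} d = sigma(k), the sum of positive divisors of k.
For k = 21, the divisors are 1, 3, 7, 21, so
sigma(21) = 1 + 3 + 7 + 21 = 32.

32


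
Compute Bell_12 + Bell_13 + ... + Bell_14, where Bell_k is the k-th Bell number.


Recall Bell_k counts set partitions of a k-set (with Bell_0 = 1 by convention).
Bell_12 through Bell_14: 4213597, 27644437, 190899322
Sum = 4213597 + 27644437 + 190899322 = 222757356.

222757356


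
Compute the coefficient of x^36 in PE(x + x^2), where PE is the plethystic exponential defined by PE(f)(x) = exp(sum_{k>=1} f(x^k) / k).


With f(x) = x + x^2, the exponent is sum_{k>=1} (x^k + x^(2k)) / k = -ln(1 - x) - ln(1 - x^2). Exponentiating:
PE(x + x^2) = 1 / ((1 - x)(1 - x^2)).
This is the generating function for partitions of n into parts of size 1 or 2. The number of 2's can be any j in 0..18, and the rest are 1's, so
[x^36] = floor(36/2) + 1 = 19.

19


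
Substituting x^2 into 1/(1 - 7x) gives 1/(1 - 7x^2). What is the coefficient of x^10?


The coefficient of x^(2m) in 1/(1 - 7x^2) is 7^m.
With n = 10 = 2*5, the coefficient is 7^5 = 16807.

16807


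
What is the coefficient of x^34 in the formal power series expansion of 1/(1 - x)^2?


The negative binomial / multiset identity is
1/(1 - x)^r = sum_{k>=0} C(k + r - 1, r - 1) x^k.
Here r = 2 and k = 34, so the coefficient is
C(34 + 1, 1) = C(35, 1)
= 35

35


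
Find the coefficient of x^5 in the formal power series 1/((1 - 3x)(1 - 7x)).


By partial fractions or Cauchy convolution:
The coefficient equals sum_{k=0}^{5} 3^k * 7^(5-k).
= 29230

29230


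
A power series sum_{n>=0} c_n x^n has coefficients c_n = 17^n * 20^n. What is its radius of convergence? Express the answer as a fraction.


By the root test (Cauchy-Hadamard), the radius is R = 1 / limsup_n |c_n|^(1/n).
Here |c_n|^(1/n) = (17^n * 20^n)^(1/n) = 17 * 20 = 340 for all n.
So R = 1/340 = 1/340.

1/340


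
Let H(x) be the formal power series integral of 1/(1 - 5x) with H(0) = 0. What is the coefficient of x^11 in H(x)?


1/(1 - 5x) = sum_{k>=0} 5^k x^k. Integrating termwise with H(0) = 0:
H(x) = sum_{k>=0} 5^k x^(k+1) / (k+1) = sum_{m>=1} 5^(m-1) x^m / m.
For m = 11: 5^10/11 = 9765625/11 = 9765625/11.

9765625/11


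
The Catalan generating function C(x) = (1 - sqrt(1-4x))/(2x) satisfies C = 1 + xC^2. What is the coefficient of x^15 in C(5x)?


Substituting x -> 5x scales the n-th coefficient by 5^n, so [x^15] C(5x) = 5^15 * C_15.
C_15 = C(2*15, 15)/(16) = 155117520/16 = 9694845.
So 5^15 * 9694845 = 30517578125 * 9694845 = 295863189697265625.

295863189697265625


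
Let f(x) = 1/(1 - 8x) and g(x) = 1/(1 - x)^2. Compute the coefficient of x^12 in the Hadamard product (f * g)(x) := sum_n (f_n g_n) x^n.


f has coefficients f_k = 8^k. For g = 1/(1 - x)^2 the coefficient is g_k = C(k + 1, 1) = k + 1. The Hadamard coefficient is (f * g)_k = 8^k * (k + 1).
For k = 12: 8^12 * 13 = 68719476736 * 13 = 893353197568.

893353197568


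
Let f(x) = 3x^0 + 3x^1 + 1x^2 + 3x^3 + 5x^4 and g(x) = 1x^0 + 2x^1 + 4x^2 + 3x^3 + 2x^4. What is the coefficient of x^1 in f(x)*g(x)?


Cauchy product at x^1:
3*2 + 3*1
= 9

9


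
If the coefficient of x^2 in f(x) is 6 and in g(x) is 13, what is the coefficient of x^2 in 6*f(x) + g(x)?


Scalar multiplication scales coefficients: 6 * 6 = 36.
Then add the g coefficient: 36 + 13
= 49

49


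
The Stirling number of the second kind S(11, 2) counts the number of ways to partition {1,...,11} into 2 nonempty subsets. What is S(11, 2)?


Using the explicit formula S(n,k) = (1/k!) sum_{j=0}^{k} (-1)^(k-j) C(k,j) j^n:
S(11, 2) = 1023
Equivalently, S(n,k) is n! times the coefficient of x^n in the EGF (e^x - 1)^k / k!.

1023


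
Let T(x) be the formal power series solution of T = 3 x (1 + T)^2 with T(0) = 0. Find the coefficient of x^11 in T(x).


Apply the Lagrange inversion formula: if T = 3 x * phi(T) with phi(t) = (1 + t)^2, then [x^n] T = 3^n * (1/n) [t^(n-1)] phi(t)^n = 3^n * (1/n) [t^(n-1)] (1 + t)^(2n) = 3^n * (1/n) C(2n, n-1).
Using the identity C(2n, n-1) = C(2n, n) * n / (n+1), the unscaled factor equals C(2n, n) / (n+1) = C_n, the n-th Catalan number.
For n = 11: C_11 = C(22, 11) / 12 = 705432/12 = 58786.
With the 3^11 = 177147 factor, the coefficient is 177147 * 58786 = 10413763542.

10413763542


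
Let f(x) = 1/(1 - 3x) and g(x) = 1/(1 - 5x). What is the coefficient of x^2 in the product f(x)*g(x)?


The coefficient of x^n in f*g is the Cauchy product: sum_{k=0}^{n} a^k * b^(n-k).
With a=3, b=5, n=2:
sum_{k=0}^{2} 3^k * 5^(2-k)
= 49

49


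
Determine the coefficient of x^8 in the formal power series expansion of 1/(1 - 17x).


The geometric series identity gives 1/(1 - c x) = sum_{k>=0} c^k x^k, so the coefficient of x^k is c^k.
Here c = 17 and k = 8.
Computing: 17^8 = 6975757441

6975757441


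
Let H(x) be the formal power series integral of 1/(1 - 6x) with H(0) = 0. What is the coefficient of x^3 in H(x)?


1/(1 - 6x) = sum_{k>=0} 6^k x^k. Integrating termwise with H(0) = 0:
H(x) = sum_{k>=0} 6^k x^(k+1) / (k+1) = sum_{m>=1} 6^(m-1) x^m / m.
For m = 3: 6^2/3 = 36/3 = 12.

12


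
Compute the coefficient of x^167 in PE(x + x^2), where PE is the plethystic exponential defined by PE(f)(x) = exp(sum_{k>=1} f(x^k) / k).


With f(x) = x + x^2, the exponent is sum_{k>=1} (x^k + x^(2k)) / k = -ln(1 - x) - ln(1 - x^2). Exponentiating:
PE(x + x^2) = 1 / ((1 - x)(1 - x^2)).
This is the generating function for partitions of n into parts of size 1 or 2. The number of 2's can be any j in 0..83, and the rest are 1's, so
[x^167] = floor(167/2) + 1 = 84.

84


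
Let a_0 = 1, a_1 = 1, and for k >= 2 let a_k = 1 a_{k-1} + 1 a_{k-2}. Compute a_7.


Iterating the recurrence forward:
a_0 = 1
a_1 = 1
a_2 = 1*1 + 1*1 = 2
a_3 = 1*2 + 1*1 = 3
a_4 = 1*3 + 1*2 = 5
a_5 = 1*5 + 1*3 = 8
a_6 = 1*8 + 1*5 = 13
a_7 = 1*13 + 1*8 = 21
So a_7 = 21.

21


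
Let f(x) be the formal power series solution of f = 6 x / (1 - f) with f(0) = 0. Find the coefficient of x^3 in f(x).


Apply Lagrange inversion: f = 6 x * phi(f) with phi(t) = 1/(1 - t), so
[x^n] f = 6^n * (1/n) [t^(n-1)] phi(t)^n = 6^n * (1/n) [t^(n-1)] (1 - t)^(-n) = 6^n * (1/n) C(2n - 2, n - 1) = 6^n * C_{n-1}.
For n = 3: C_2 = C(4, 2) / 3 = 6/3 = 2.
With the 6^3 = 216 factor, the coefficient is 216 * 2 = 432.

432


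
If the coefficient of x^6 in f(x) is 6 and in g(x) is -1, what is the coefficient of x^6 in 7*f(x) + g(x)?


Scalar multiplication scales coefficients: 7 * 6 = 42.
Then add the g coefficient: 42 + -1
= 41

41


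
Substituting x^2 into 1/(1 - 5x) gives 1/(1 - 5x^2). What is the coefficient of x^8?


The coefficient of x^(2m) in 1/(1 - 5x^2) is 5^m.
With n = 8 = 2*4, the coefficient is 5^4 = 625.

625


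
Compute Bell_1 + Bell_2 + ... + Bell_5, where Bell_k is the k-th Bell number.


Recall Bell_k counts set partitions of a k-set (with Bell_0 = 1 by convention).
Bell_1 through Bell_5: 1, 2, 5, 15, 52
Sum = 1 + 2 + 5 + 15 + 52 = 75.

75


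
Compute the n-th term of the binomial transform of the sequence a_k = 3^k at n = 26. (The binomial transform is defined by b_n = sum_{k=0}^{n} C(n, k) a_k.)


With a_k = 3^k, b_n = sum_{k=0}^{n} C(n, k) 3^k = (1 + 3)^n by the binomial theorem.
For n = 26: (1 + 3)^26 = 4^26 = 4503599627370496.

4503599627370496


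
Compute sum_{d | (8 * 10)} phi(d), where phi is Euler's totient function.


First, 8 * 10 = 80. One classical identity is sum_{d | n} phi(d) = n (each k in [1, n] has a unique gcd with n, and among the k's with gcd(k, n) = n/d there are phi(d) of them). So the sum equals 80. We also verify directly:
Divisors of 80: 1, 2, 4, 5, 8, 10, 16, 20, 40, 80.
phi values: 1, 1, 2, 4, 4, 4, 8, 8, 16, 32.
Sum = 80.

80


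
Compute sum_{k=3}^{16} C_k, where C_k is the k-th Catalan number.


C_3 through C_16: 5, 14, 42, 132, 429, 1430, 4862, 16796, 58786, 208012, 742900, 2674440, 9694845, 35357670
Sum = 5 + 14 + 42 + 132 + 429 + 1430 + 4862 + 16796 + 58786 + 208012 + 742900 + 2674440 + 9694845 + 35357670
= 48760363

48760363


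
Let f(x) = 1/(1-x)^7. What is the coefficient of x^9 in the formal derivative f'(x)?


Differentiate: d/dx [ 1/(1-x)^r ] = r / (1-x)^(r+1).
Here r = 7, so f'(x) = 7 / (1-x)^8.
The expansion of 1/(1-x)^(r+1) has coefficient of x^n equal to C(n+r, r).
So the coefficient of x^9 in f'(x) is
7 * C(16, 7) = 7 * 11440 = 80080

80080


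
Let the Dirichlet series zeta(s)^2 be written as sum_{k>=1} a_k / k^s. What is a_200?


The Dirichlet convolution of the constant function 1 with itself gives (1 * 1)(k) = sum_{d | k} 1 = d(k), the number of positive divisors of k.
Since zeta(s) = sum_{k>=1} 1/k^s, we have zeta(s)^2 = sum_{k>=1} d(k)/k^s, so a_k = d(k).
For k = 200: the divisors are 1, 2, 4, 5, 8, 10, 20, 25, 40, 50, 100, 200.
Count = 12.

12


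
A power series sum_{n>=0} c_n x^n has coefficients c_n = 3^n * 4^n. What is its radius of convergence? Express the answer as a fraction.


By the root test (Cauchy-Hadamard), the radius is R = 1 / limsup_n |c_n|^(1/n).
Here |c_n|^(1/n) = (3^n * 4^n)^(1/n) = 3 * 4 = 12 for all n.
So R = 1/12 = 1/12.

1/12


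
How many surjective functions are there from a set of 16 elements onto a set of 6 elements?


By inclusion-exclusion on which target elements are missed, the number of surjections from an n-set onto a k-set is
surj(n, k) = sum_{j=0}^{k} (-1)^j C(k, j) (k - j)^n.
Equivalently surj(n, k) = k! * S(n, k), where S(n, k) is the Stirling number of the second kind.
For n = 16, k = 6:
S(16, 6) = 2734926558, so
surj = 6! * 2734926558 = 720 * 2734926558 = 1969147121760.

1969147121760


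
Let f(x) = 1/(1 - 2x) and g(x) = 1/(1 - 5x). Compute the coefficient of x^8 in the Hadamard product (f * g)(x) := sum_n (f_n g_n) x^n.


f has coefficients f_k = 2^k and g has coefficients g_k = 5^k, so the Hadamard product has coefficient (f*g)_k = 2^k * 5^k = 10^k.
For k = 8: 10^8 = 100000000.

100000000


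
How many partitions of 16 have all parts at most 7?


Using the generating function (1-x)^(-1)(1-x^2)^(-1)...(1-x^7)^(-1),
the coefficient of x^16 counts these restricted partitions.
Result = 164

164


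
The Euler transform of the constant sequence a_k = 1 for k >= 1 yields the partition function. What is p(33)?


The Euler transform converts the sequence a_k = 1 into the number of integer partitions.
Using the recurrence or dynamic programming:
p(33) = 10143

10143


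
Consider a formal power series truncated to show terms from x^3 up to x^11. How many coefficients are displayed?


From x^3 to x^11 inclusive, the count is 11 - 3 + 1 = 9.

9


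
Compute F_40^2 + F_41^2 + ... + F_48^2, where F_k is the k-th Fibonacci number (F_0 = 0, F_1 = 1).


There is a standard identity sum_{k=0}^{N} F_k^2 = F_N * F_{N+1} (proved inductively from the telescoping relation F_k^2 = F_k F_{k+1} - F_{k-1} F_k). Then
sum_{k=40}^{48} F_k^2 = F_48 F_49 - F_39 F_40.
Computing: F_48 = 4807526976, F_49 = 7778742049, F_39 = 63245986, F_40 = 102334155.
Sum = 4807526976 * 7778742049 - 63245986 * 102334155 = 37390040015378561994.

37390040015378561994


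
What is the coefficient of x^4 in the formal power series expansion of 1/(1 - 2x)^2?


The general identity 1/(1 - c x)^r = sum_{k>=0} c^k C(k + r - 1, r - 1) x^k follows by substituting y = c x into 1/(1 - y)^r = sum_{k>=0} C(k + r - 1, r - 1) y^k.
For c = 2, r = 2, k = 4:
2^4 * C(5, 1) = 16 * 5 = 80.

80


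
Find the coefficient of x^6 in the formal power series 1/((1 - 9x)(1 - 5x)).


By partial fractions or Cauchy convolution:
The coefficient equals sum_{k=0}^{6} 9^k * 5^(6-k).
= 1176211

1176211


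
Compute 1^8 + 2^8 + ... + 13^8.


This power sum has a closed form given by Faulhaber's formula
sum_{k=1}^{m} k^p = (1 / (p + 1)) * sum_{j=0}^{p} C(p + 1, j) B_j m^(p + 1 - j),
but for small m direct computation is fastest:
1 + 256 + 6561 + 65536 + 390625 + 1679616 + 5764801 + 16777216 + 43046721 + 100000000 + 214358881 + 429981696 + 815730721 = 1627802631.

1627802631
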